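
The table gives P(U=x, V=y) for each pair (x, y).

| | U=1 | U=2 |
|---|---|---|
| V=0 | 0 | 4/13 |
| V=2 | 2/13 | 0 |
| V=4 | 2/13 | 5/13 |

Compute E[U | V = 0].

P(V = 0) = 4/13.
Σ U·P over the event = 2·(4/13) = 8/13.
E[U | V = 0] = (8/13) / (4/13) = 2.

2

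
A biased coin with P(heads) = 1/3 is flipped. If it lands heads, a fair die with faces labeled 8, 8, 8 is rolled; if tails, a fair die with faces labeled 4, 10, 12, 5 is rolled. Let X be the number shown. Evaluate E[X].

E[X | heads] = (8+8+8)/3 = 8.
E[X | tails] = (4+10+12+5)/4 = 31/4.
E[X] = (1/3)·(8) + (2/3)·(31/4) = 47/6.

47/6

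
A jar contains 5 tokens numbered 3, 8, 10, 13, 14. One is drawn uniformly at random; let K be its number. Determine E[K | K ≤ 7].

3

P(K ≤ 7) = 1/5.
Σ over the event: 3·1/5 = 3/5.
E[K | K ≤ 7] = (3/5) / (1/5) = 3.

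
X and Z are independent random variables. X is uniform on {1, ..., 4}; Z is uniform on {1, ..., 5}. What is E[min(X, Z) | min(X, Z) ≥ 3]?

Outcomes with min(X, Z) ≥ 3: (3,3), (3,4), (3,5), (4,3), (4,4), (4,5), each with probability 1/20.
E[min(X, Z) | min(X, Z) ≥ 3] = (3 + 3 + 3 + 3 + 4 + 4) / 6 = 10/3.

10/3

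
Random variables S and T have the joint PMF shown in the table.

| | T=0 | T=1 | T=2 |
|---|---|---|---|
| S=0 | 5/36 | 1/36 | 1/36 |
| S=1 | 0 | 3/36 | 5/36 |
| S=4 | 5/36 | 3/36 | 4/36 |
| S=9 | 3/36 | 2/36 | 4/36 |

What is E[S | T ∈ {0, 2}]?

104/27

P(T ∈ {0, 2}) = 3/4.
Σ S·P over the event = 0·(5/36) + 0·(1/36) + 1·(5/36) + 4·(5/36) + 4·(4/36) + 9·(3/36) + 9·(4/36) = 26/9.
E[S | T ∈ {0, 2}] = (26/9) / (3/4) = 104/27.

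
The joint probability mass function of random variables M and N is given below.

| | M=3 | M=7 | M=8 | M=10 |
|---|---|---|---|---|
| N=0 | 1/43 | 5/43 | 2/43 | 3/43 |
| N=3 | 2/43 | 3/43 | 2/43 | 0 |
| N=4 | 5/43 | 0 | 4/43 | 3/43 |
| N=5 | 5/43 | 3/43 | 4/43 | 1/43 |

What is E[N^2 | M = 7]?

102/11

P(M = 7) = 11/43.
Σ N^2·P over the event = 0·(5/43) + 9·(3/43) + 25·(3/43) = 102/43.
E[N^2 | M = 7] = (102/43) / (11/43) = 102/11.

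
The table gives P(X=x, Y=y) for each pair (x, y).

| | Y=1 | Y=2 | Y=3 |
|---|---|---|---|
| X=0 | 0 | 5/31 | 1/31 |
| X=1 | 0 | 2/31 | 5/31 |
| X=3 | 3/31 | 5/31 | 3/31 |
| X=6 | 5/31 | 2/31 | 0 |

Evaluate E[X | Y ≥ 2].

43/23

P(Y ≥ 2) = 23/31.
Σ X·P over the event = 0·(5/31) + 0·(1/31) + 1·(2/31) + 1·(5/31) + 3·(5/31) + 3·(3/31) + 6·(2/31) = 43/31.
E[X | Y ≥ 2] = (43/31) / (23/31) = 43/23.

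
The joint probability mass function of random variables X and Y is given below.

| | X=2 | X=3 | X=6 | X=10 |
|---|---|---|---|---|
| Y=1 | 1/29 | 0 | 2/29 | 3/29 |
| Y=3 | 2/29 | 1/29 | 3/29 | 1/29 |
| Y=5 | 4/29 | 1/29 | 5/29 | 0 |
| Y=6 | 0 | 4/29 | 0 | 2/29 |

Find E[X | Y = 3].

5

P(Y = 3) = 7/29.
Σ X·P over the event = 2·(2/29) + 3·(1/29) + 6·(3/29) + 10·(1/29) = 35/29.
E[X | Y = 3] = (35/29) / (7/29) = 5.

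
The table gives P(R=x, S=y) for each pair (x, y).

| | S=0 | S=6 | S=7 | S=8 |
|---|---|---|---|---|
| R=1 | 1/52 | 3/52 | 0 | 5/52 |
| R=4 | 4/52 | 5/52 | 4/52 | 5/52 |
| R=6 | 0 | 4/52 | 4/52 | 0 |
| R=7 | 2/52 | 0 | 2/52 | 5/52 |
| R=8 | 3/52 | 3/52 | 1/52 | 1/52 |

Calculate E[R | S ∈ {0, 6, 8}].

194/41

P(S ∈ {0, 6, 8}) = 41/52.
Summing R·P(R=x,S=y) over the conditioning event gives 97/26.
E[R | S ∈ {0, 6, 8}] = (97/26) / (41/52) = 194/41.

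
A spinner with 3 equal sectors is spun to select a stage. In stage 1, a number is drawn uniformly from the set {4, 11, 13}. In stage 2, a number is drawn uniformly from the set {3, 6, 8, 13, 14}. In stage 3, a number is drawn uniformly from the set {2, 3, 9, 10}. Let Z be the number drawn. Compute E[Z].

E[Z | stage 1] = (4+11+13)/3 = 28/3.
E[Z | stage 2] = (3+6+8+13+14)/5 = 44/5.
E[Z | stage 3] = (2+3+9+10)/4 = 6.
By the law of total expectation,
E[Z] = (1/3)·(28/3) + (1/3)·(44/5) + (1/3)·(6) = 362/45.

362/45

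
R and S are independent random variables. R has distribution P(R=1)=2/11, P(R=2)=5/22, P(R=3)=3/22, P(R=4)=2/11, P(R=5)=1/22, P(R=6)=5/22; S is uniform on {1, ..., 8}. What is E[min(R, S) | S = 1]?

P(S = 1) = 1/8.
Summing min(R,S)·P(x,y) over outcomes with S = 1 gives 1/8.
E[min(R, S) | S = 1] = (1/8) / (1/8) = 1.

1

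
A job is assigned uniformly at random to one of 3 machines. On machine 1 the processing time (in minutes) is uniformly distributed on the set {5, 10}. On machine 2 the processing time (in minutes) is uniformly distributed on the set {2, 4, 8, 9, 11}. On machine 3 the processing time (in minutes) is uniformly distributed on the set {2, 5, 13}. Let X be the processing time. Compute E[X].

E[X | machine 1] = (5+10)/2 = 15/2.
E[X | machine 2] = (2+4+8+9+11)/5 = 34/5.
E[X | machine 3] = (2+5+13)/3 = 20/3.
By the law of total expectation,
E[X] = (1/3)·(15/2) + (1/3)·(34/5) + (1/3)·(20/3) = 629/90.

629/90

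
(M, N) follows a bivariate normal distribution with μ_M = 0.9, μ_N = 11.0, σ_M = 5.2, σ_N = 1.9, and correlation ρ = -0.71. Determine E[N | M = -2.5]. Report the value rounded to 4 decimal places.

11.8820

For a bivariate normal, E[N | M=x] = μ_N + ρ·(σ_N/σ_M)·(x − μ_M).
E[N | M=-2.5] = 11.0 + (-0.71)·(1.9/5.2)·(-2.5 − (0.9)) = 11.0 + (-0.25942)·(-3.4) = 11.8820.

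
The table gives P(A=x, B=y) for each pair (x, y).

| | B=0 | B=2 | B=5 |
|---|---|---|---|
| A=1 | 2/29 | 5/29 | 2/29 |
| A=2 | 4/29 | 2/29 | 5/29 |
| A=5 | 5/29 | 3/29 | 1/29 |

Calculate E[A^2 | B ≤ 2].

11

P(B ≤ 2) = 21/29.
Σ A^2·P over the event = 1·(2/29) + 1·(5/29) + 4·(4/29) + 4·(2/29) + 25·(5/29) + 25·(3/29) = 231/29.
E[A^2 | B ≤ 2] = (231/29) / (21/29) = 11.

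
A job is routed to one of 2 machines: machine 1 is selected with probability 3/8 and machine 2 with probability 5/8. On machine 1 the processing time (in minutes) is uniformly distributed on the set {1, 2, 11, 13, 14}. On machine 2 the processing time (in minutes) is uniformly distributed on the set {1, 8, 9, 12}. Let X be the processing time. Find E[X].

621/80

E[X | machine 1] = (1+2+11+13+14)/5 = 41/5.
E[X | machine 2] = (1+8+9+12)/4 = 15/2.
By the law of total expectation,
E[X] = (3/8)·(41/5) + (5/8)·(15/2) = 621/80.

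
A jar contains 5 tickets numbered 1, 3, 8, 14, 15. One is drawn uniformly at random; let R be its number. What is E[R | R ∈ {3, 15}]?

9

P(R ∈ {3, 15}) = 2/5.
Σ over the event: 3·1/5 + 15·1/5 = 18/5.
E[R | R ∈ {3, 15}] = (18/5) / (2/5) = 9.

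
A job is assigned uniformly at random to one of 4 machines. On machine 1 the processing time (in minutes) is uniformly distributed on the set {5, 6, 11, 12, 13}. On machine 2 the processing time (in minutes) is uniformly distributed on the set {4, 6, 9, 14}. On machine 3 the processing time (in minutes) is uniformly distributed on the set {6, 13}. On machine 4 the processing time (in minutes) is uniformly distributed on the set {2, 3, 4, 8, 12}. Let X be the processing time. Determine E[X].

659/80

E[X | machine 1] = (5+6+11+12+13)/5 = 47/5.
E[X | machine 2] = (4+6+9+14)/4 = 33/4.
E[X | machine 3] = (6+13)/2 = 19/2.
E[X | machine 4] = (2+3+4+8+12)/5 = 29/5.
E[X] = (1/4)·(47/5) + (1/4)·(33/4) + (1/4)·(19/2) + (1/4)·(29/5) = 659/80.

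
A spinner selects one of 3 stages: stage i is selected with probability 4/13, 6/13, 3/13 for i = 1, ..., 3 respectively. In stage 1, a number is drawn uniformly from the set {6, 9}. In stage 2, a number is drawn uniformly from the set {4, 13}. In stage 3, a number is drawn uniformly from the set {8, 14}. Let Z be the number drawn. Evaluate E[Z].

E[Z | stage 1] = (6+9)/2 = 15/2.
E[Z | stage 2] = (4+13)/2 = 17/2.
E[Z | stage 3] = (8+14)/2 = 11.
E[Z] = (4/13)·(15/2) + (6/13)·(17/2) + (3/13)·(11) = 114/13.

114/13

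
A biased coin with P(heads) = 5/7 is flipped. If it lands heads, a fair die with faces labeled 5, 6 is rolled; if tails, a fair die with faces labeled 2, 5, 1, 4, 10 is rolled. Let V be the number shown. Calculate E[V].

E[V | heads] = (5+6)/2 = 11/2.
E[V | tails] = (2+5+1+4+10)/5 = 22/5.
By the law of total expectation,
E[V] = (5/7)·(11/2) + (2/7)·(22/5) = 363/70.

363/70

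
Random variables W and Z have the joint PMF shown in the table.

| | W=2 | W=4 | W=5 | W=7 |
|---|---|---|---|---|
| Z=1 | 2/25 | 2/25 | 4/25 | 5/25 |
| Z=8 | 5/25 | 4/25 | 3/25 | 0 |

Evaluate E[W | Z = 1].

67/13

P(Z = 1) = 13/25.
Σ W·P over the event = 2·(2/25) + 4·(2/25) + 5·(4/25) + 7·(5/25) = 67/25.
E[W | Z = 1] = (67/25) / (13/25) = 67/13.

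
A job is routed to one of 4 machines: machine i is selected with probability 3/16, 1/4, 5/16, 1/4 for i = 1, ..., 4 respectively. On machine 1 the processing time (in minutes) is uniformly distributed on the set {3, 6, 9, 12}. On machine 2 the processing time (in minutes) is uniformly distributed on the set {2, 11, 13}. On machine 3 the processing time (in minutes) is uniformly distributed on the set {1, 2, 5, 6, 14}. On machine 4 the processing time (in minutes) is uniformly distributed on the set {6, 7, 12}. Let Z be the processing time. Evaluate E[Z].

237/32

E[Z | machine 1] = (3+6+9+12)/4 = 15/2.
E[Z | machine 2] = (2+11+13)/3 = 26/3.
E[Z | machine 3] = (1+2+5+6+14)/5 = 28/5.
E[Z | machine 4] = (6+7+12)/3 = 25/3.
E[Z] = (3/16)·(15/2) + (1/4)·(26/3) + (5/16)·(28/5) + (1/4)·(25/3) = 237/32.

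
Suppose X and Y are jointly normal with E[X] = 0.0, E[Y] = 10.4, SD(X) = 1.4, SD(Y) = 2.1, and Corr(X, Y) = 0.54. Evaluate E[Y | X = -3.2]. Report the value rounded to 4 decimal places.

7.8080

For a bivariate normal, E[Y | X=x] = μ_Y + ρ·(σ_Y/σ_X)·(x − μ_X).
E[Y | X=-3.2] = 10.4 + (0.54)·(2.1/1.4)·(-3.2 − (0.0)) = 10.4 + (0.81)·(-3.2) = 7.8080.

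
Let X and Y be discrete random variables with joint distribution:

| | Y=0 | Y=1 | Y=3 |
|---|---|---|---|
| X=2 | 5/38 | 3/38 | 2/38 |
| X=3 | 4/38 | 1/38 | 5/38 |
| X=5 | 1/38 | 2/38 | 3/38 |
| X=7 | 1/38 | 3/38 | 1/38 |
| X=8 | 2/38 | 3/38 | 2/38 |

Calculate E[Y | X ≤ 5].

18/13

P(X ≤ 5) = 13/19.
Summing Y·P(X=x,Y=y) over the conditioning event gives 18/19.
E[Y | X ≤ 5] = (18/19) / (13/19) = 18/13.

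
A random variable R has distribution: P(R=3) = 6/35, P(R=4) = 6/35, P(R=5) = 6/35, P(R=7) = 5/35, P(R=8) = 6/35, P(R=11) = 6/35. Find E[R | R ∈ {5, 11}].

8

P(R ∈ {5, 11}) = 12/35.
Σ over the event: 5·6/35 + 11·6/35 = 96/35.
E[R | R ∈ {5, 11}] = (96/35) / (12/35) = 8.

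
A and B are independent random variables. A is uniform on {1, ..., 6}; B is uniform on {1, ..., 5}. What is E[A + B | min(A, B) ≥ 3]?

P(min(A, B) ≥ 3) = 2/5.
Summing (A+B)·P(x,y) over outcomes with min(A, B) ≥ 3 gives 17/5.
E[A + B | min(A, B) ≥ 3] = (17/5) / (2/5) = 17/2.

17/2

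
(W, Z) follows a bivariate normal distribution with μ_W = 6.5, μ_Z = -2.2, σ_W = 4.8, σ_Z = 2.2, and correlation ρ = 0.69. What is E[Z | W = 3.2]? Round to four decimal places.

The regression of Z on W has slope ρ·σ_Z/σ_W and passes through (μ_W, μ_Z).
E[Z | W=3.2] = -2.2 + (0.69)·(2.2/4.8)·(3.2 − (6.5)) = -2.2 + (0.31625)·(-3.3) = -3.2436.

-3.2436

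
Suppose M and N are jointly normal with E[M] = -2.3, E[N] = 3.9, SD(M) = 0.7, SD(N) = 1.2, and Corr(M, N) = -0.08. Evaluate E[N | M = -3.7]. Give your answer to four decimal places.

4.0920

E[N | M=x] = μ_N + ρ(σ_N/σ_M)(x − μ_M) for jointly normal variables.
E[N | M=-3.7] = 3.9 + (-0.08)·(1.2/0.7)·(-3.7 − (-2.3)) = 3.9 + (-0.13714)·(-1.4) = 4.0920.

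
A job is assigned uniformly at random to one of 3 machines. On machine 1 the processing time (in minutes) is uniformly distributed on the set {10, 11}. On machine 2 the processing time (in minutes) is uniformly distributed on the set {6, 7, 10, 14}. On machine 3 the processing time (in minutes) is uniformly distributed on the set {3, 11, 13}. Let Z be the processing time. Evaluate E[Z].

E[Z | machine 1] = (10+11)/2 = 21/2.
E[Z | machine 2] = (6+7+10+14)/4 = 37/4.
E[Z | machine 3] = (3+11+13)/3 = 9.
By the law of total expectation,
E[Z] = (1/3)·(21/2) + (1/3)·(37/4) + (1/3)·(9) = 115/12.

115/12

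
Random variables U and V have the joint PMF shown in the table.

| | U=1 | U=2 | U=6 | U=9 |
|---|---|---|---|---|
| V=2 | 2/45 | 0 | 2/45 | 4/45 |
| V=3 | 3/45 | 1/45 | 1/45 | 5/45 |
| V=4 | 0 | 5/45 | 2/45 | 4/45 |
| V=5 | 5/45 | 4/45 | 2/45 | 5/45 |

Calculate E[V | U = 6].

P(U = 6) = 7/45.
Summing V·P(U=x,V=y) over the conditioning event gives 5/9.
E[V | U = 6] = (5/9) / (7/45) = 25/7.

25/7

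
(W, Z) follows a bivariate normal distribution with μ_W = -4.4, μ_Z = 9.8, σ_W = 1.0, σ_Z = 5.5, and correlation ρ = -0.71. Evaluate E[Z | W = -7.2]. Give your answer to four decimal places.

20.7340

The regression of Z on W has slope ρ·σ_Z/σ_W and passes through (μ_W, μ_Z).
E[Z | W=-7.2] = 9.8 + (-0.71)·(5.5/1.0)·(-7.2 − (-4.4)) = 9.8 + (-3.905)·(-2.8) = 20.7340.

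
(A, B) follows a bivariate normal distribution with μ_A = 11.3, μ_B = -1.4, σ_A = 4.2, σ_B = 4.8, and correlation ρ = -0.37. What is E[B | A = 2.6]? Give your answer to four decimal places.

The regression of B on A has slope ρ·σ_B/σ_A and passes through (μ_A, μ_B).
E[B | A=2.6] = -1.4 + (-0.37)·(4.8/4.2)·(2.6 − (11.3)) = -1.4 + (-0.42286)·(-8.7) = 2.2789.

2.2789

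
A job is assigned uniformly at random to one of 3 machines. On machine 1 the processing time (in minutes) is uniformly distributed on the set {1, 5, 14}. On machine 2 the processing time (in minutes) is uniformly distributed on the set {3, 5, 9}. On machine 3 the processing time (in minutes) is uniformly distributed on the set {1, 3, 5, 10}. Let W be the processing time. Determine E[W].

E[W | machine 1] = (1+5+14)/3 = 20/3.
E[W | machine 2] = (3+5+9)/3 = 17/3.
E[W | machine 3] = (1+3+5+10)/4 = 19/4.
By the law of total expectation,
E[W] = (1/3)·(20/3) + (1/3)·(17/3) + (1/3)·(19/4) = 205/36.

205/36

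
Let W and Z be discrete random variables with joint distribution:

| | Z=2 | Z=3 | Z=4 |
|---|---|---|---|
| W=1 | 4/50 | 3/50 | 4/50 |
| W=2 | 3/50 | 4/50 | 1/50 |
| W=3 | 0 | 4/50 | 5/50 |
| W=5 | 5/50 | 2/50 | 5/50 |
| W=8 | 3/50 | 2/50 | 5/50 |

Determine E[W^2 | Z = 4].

249/10

P(Z = 4) = 2/5.
Summing W^2·P(W=x,Z=y) over the conditioning event gives 249/25.
E[W^2 | Z = 4] = (249/25) / (2/5) = 249/10.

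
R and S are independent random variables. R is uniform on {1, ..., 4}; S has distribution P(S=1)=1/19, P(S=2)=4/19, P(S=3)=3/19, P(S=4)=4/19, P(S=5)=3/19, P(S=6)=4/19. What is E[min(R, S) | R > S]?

P(R > S) = 7/38.
Summing min(R,S)·P(x,y) over outcomes with R > S gives 7/19.
E[min(R, S) | R > S] = (7/19) / (7/38) = 2.

2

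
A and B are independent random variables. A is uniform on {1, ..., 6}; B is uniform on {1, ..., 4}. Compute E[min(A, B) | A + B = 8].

Outcomes with A + B = 8: (4,4), (5,3), (6,2), each with probability 1/24.
E[min(A, B) | A + B = 8] = (4 + 3 + 2) / 3 = 3.

3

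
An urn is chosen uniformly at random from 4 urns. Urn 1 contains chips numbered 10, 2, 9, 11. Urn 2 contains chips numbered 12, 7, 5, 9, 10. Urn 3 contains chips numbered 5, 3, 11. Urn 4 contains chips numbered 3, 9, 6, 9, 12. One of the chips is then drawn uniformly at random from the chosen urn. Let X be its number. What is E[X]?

E[X | urn 1] = (10+2+9+11)/4 = 8.
E[X | urn 2] = (12+7+5+9+10)/5 = 43/5.
E[X | urn 3] = (5+3+11)/3 = 19/3.
E[X | urn 4] = (3+9+6+9+12)/5 = 39/5.
By the law of total expectation,
E[X] = (1/4)·(8) + (1/4)·(43/5) + (1/4)·(19/3) + (1/4)·(39/5) = 461/60.

461/60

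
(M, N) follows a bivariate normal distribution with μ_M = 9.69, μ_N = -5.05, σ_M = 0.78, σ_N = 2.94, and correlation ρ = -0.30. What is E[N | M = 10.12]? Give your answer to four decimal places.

The regression of N on M has slope ρ·σ_N/σ_M and passes through (μ_M, μ_N).
E[N | M=10.12] = -5.05 + (-0.30)·(2.94/0.78)·(10.12 − (9.69)) = -5.05 + (-1.1308)·(0.43) = -5.5362.

-5.5362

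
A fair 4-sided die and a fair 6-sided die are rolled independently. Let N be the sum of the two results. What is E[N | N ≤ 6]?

32/7

P(N ≤ 6) = 7/12.
Σ over the event: 2·1/24 + 3·1/12 + 4·1/8 + 5·1/6 + 6·1/6 = 8/3.
E[N | N ≤ 6] = (8/3) / (7/12) = 32/7.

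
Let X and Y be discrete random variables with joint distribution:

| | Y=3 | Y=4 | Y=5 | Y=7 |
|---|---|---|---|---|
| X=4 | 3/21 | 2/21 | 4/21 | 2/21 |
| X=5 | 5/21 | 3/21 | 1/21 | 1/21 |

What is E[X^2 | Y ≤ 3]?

P(Y ≤ 3) = 8/21.
Σ X^2·P over the event = 16·(3/21) + 25·(5/21) = 173/21.
E[X^2 | Y ≤ 3] = (173/21) / (8/21) = 173/8.

173/8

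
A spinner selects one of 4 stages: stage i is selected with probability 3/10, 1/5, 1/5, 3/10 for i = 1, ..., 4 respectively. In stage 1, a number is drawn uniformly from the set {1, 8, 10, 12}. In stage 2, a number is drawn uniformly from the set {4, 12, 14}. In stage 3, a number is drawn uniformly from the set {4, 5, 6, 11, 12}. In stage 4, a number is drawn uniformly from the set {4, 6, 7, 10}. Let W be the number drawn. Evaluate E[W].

E[W | stage 1] = (1+8+10+12)/4 = 31/4.
E[W | stage 2] = (4+12+14)/3 = 10.
E[W | stage 3] = (4+5+6+11+12)/5 = 38/5.
E[W | stage 4] = (4+6+7+10)/4 = 27/4.
E[W] = (3/10)·(31/4) + (1/5)·(10) + (1/5)·(38/5) + (3/10)·(27/4) = 787/100.

787/100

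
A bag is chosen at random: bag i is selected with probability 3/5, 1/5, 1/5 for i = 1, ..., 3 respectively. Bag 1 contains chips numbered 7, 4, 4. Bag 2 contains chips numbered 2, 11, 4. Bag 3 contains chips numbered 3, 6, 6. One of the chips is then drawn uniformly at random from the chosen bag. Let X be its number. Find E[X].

E[X | bag 1] = (7+4+4)/3 = 5.
E[X | bag 2] = (2+11+4)/3 = 17/3.
E[X | bag 3] = (3+6+6)/3 = 5.
By the law of total expectation,
E[X] = (3/5)·(5) + (1/5)·(17/3) + (1/5)·(5) = 77/15.

77/15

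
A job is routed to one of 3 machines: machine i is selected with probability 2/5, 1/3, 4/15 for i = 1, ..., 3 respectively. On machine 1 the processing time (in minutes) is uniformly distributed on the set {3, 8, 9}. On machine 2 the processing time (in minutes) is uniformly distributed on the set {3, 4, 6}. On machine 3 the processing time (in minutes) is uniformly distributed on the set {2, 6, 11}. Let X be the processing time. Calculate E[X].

29/5

E[X | machine 1] = (3+8+9)/3 = 20/3.
E[X | machine 2] = (3+4+6)/3 = 13/3.
E[X | machine 3] = (2+6+11)/3 = 19/3.
E[X] = (2/5)·(20/3) + (1/3)·(13/3) + (4/15)·(19/3) = 29/5.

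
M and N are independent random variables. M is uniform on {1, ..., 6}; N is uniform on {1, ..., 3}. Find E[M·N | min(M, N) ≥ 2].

10

P(min(M, N) ≥ 2) = 5/9.
Summing MN·P(x,y) over outcomes with min(M, N) ≥ 2 gives 50/9.
E[M·N | min(M, N) ≥ 2] = (50/9) / (5/9) = 10.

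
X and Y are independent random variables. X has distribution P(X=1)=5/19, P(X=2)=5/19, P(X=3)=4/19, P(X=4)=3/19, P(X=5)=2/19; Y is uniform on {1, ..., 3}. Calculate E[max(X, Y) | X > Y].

25/7

P(X > Y) = 28/57.
Summing max(X,Y)·P(x,y) over outcomes with X > Y gives 100/57.
E[max(X, Y) | X > Y] = (100/57) / (28/57) = 25/7.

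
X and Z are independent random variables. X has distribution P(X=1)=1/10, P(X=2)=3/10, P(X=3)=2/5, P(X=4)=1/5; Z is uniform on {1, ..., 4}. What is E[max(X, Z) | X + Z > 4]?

P(X + Z > 4) = 27/40.
Summing max(X,Z)·P(x,y) over outcomes with X + Z > 4 gives 97/40.
E[max(X, Z) | X + Z > 4] = (97/40) / (27/40) = 97/27.

97/27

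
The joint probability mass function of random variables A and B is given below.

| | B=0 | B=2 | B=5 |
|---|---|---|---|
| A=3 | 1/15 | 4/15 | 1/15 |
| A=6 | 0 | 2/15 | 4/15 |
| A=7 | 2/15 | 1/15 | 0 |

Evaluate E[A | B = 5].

P(B = 5) = 1/3.
Σ A·P over the event = 3·(1/15) + 6·(4/15) = 9/5.
E[A | B = 5] = (9/5) / (1/3) = 27/5.

27/5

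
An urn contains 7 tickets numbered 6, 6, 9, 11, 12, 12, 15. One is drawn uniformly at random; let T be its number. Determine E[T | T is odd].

P(T is odd) = 3/7.
Σ over the event: 9·1/7 + 11·1/7 + 15·1/7 = 5.
E[T | T is odd] = (5) / (3/7) = 35/3.

35/3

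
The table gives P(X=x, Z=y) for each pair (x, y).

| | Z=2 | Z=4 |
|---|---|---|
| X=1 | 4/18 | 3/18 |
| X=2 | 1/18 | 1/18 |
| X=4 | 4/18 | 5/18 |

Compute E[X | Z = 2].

P(Z = 2) = 1/2.
Σ X·P over the event = 1·(4/18) + 2·(1/18) + 4·(4/18) = 11/9.
E[X | Z = 2] = (11/9) / (1/2) = 22/9.

22/9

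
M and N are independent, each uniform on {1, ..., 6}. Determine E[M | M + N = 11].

Outcomes with M + N = 11: (5,6), (6,5), each with probability 1/36.
E[M | M + N = 11] = (5 + 6) / 2 = 11/2.

11/2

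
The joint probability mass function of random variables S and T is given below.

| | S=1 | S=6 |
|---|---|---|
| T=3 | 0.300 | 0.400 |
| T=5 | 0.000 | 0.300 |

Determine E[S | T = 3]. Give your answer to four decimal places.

P(T = 3) = 0.700.
Σ S·P over the event = 1·(0.300) + 6·(0.400) = 2.700.
E[S | T = 3] = (2.700) / (0.700) = 3.8571.

3.8571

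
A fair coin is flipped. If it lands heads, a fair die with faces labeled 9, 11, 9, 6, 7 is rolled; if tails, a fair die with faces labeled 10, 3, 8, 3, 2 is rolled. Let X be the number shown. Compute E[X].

34/5

E[X | heads] = (9+11+9+6+7)/5 = 42/5.
E[X | tails] = (10+3+8+3+2)/5 = 26/5.
By the law of total expectation,
E[X] = (1/2)·(42/5) + (1/2)·(26/5) = 34/5.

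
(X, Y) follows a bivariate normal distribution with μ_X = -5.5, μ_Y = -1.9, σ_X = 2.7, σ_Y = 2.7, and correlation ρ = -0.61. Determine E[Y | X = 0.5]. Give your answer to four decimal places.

-5.5600

E[Y | X=x] = μ_Y + ρ(σ_Y/σ_X)(x − μ_X) for jointly normal variables.
E[Y | X=0.5] = -1.9 + (-0.61)·(2.7/2.7)·(0.5 − (-5.5)) = -1.9 + (-0.61)·(6) = -5.5600.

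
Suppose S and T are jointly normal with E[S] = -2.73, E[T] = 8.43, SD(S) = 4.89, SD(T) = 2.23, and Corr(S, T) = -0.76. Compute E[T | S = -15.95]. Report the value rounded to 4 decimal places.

13.0119

E[T | S=x] = μ_T + ρ(σ_T/σ_S)(x − μ_S) for jointly normal variables.
E[T | S=-15.95] = 8.43 + (-0.76)·(2.23/4.89)·(-15.95 − (-2.73)) = 8.43 + (-0.346585)·(-13.22) = 13.0119.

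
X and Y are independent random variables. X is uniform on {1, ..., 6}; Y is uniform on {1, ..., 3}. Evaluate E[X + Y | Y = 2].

P(Y = 2) = 1/3.
Summing (X+Y)·P(x,y) over outcomes with Y = 2 gives 11/6.
E[X + Y | Y = 2] = (11/6) / (1/3) = 11/2.

11/2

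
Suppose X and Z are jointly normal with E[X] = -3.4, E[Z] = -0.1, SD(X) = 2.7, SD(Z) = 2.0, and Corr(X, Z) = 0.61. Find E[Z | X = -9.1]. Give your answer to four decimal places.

-2.6756

For a bivariate normal, E[Z | X=x] = μ_Z + ρ·(σ_Z/σ_X)·(x − μ_X).
E[Z | X=-9.1] = -0.1 + (0.61)·(2.0/2.7)·(-9.1 − (-3.4)) = -0.1 + (0.451852)·(-5.7) = -2.6756.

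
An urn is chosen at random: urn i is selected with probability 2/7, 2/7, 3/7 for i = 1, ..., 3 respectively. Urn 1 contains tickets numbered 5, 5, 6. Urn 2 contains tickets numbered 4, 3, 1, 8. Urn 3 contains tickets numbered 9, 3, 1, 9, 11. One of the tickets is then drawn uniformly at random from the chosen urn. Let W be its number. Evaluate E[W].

E[W | urn 1] = (5+5+6)/3 = 16/3.
E[W | urn 2] = (4+3+1+8)/4 = 4.
E[W | urn 3] = (9+3+1+9+11)/5 = 33/5.
E[W] = (2/7)·(16/3) + (2/7)·(4) + (3/7)·(33/5) = 577/105.

577/105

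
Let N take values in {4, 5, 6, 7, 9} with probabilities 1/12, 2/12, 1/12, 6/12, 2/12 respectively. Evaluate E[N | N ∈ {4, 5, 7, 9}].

74/11

P(N ∈ {4, 5, 7, 9}) = 11/12.
Σ over the event: 4·1/12 + 5·1/6 + 7·1/2 + 9·1/6 = 37/6.
E[N | N ∈ {4, 5, 7, 9}] = (37/6) / (11/12) = 74/11.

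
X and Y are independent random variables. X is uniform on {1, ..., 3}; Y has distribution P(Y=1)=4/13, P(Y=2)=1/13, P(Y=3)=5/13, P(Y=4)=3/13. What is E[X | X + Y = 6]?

P(X + Y = 6) = 8/39.
Summing X·P(x,y) over outcomes with X + Y = 6 gives 7/13.
E[X | X + Y = 6] = (7/13) / (8/39) = 21/8.

21/8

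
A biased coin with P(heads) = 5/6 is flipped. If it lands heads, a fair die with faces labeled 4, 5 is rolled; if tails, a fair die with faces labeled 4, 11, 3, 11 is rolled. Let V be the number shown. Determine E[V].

119/24

E[V | heads] = (4+5)/2 = 9/2.
E[V | tails] = (4+11+3+11)/4 = 29/4.
By the law of total expectation,
E[V] = (5/6)·(9/2) + (1/6)·(29/4) = 119/24.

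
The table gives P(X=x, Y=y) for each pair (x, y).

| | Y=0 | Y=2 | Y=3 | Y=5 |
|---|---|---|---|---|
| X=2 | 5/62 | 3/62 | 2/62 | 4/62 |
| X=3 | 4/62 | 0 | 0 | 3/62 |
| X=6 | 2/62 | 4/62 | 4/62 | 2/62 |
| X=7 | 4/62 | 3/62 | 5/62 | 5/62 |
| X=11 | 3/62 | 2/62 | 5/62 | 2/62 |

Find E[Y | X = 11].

29/12

P(X = 11) = 6/31.
Σ Y·P over the event = 0·(3/62) + 2·(2/62) + 3·(5/62) + 5·(2/62) = 29/62.
E[Y | X = 11] = (29/62) / (6/31) = 29/12.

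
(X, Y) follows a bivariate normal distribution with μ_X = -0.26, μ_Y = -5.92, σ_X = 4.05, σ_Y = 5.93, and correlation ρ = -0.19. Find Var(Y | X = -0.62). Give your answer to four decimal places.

33.8954

For a bivariate normal, Var(Y | X=x) = σ_Y²(1 − ρ²).
Var(Y | X=-0.62) = (5.93)²·(1 − (-0.19)²) = 35.1649·0.9639 = 33.8954.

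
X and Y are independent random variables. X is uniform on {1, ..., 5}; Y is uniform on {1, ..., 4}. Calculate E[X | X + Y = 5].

Outcomes with X + Y = 5: (1,4), (2,3), (3,2), (4,1), each with probability 1/20.
E[X | X + Y = 5] = (1 + 2 + 3 + 4) / 4 = 5/2.

5/2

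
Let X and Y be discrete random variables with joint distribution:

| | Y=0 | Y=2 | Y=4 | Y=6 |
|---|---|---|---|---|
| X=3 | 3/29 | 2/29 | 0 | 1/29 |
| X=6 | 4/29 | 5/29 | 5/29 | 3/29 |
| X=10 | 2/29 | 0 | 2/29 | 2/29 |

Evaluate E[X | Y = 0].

53/9

P(Y = 0) = 9/29.
Summing X·P(X=x,Y=y) over the conditioning event gives 53/29.
E[X | Y = 0] = (53/29) / (9/29) = 53/9.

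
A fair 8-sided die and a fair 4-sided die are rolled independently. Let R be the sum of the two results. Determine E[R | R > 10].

P(R > 10) = 3/32.
Σ over the event: 11·1/16 + 12·1/32 = 17/16.
E[R | R > 10] = (17/16) / (3/32) = 34/3.

34/3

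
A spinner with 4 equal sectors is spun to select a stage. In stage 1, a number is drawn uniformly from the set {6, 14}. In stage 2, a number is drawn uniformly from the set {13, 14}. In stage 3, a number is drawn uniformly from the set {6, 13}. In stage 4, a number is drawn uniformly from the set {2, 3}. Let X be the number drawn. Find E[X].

71/8

E[X | stage 1] = (6+14)/2 = 10.
E[X | stage 2] = (13+14)/2 = 27/2.
E[X | stage 3] = (6+13)/2 = 19/2.
E[X | stage 4] = (2+3)/2 = 5/2.
E[X] = (1/4)·(10) + (1/4)·(27/2) + (1/4)·(19/2) + (1/4)·(5/2) = 71/8.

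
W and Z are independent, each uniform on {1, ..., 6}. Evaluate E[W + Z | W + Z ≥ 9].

10

Outcomes with W + Z ≥ 9: (3,6), (4,5), (4,6), (5,4), (5,5), (5,6), (6,3), (6,4), (6,5), (6,6), each with probability 1/36.
E[W + Z | W + Z ≥ 9] = (9 + 9 + 10 + 9 + 10 + 11 + 9 + 10 + 11 + 12) / 10 = 10.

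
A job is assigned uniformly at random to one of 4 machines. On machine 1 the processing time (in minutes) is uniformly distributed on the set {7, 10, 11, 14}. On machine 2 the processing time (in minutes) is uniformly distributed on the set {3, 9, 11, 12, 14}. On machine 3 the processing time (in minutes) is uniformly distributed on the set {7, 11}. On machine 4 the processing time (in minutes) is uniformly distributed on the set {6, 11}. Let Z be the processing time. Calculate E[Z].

E[Z | machine 1] = (7+10+11+14)/4 = 21/2.
E[Z | machine 2] = (3+9+11+12+14)/5 = 49/5.
E[Z | machine 3] = (7+11)/2 = 9.
E[Z | machine 4] = (6+11)/2 = 17/2.
E[Z] = (1/4)·(21/2) + (1/4)·(49/5) + (1/4)·(9) + (1/4)·(17/2) = 189/20.

189/20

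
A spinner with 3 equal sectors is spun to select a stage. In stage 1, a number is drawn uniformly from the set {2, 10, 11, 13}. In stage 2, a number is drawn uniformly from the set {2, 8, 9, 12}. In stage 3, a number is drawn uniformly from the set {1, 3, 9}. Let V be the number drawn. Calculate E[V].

253/36

E[V | stage 1] = (2+10+11+13)/4 = 9.
E[V | stage 2] = (2+8+9+12)/4 = 31/4.
E[V | stage 3] = (1+3+9)/3 = 13/3.
E[V] = (1/3)·(9) + (1/3)·(31/4) + (1/3)·(13/3) = 253/36.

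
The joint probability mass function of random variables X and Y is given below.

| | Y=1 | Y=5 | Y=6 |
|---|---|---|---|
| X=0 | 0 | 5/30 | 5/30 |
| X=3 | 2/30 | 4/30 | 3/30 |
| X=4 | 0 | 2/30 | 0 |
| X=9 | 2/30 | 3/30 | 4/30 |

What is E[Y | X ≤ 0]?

P(X ≤ 0) = 1/3.
Σ Y·P over the event = 5·(5/30) + 6·(5/30) = 11/6.
E[Y | X ≤ 0] = (11/6) / (1/3) = 11/2.

11/2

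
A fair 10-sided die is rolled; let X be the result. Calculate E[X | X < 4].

Given X < 4, X is equally likely to be any of {1, 2, 3}.
E[X | X < 4] = (1 + 2 + 3) / 3 = 2.

2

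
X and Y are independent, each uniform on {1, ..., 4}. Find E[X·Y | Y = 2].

P(Y = 2) = 1/4.
Summing XY·P(x,y) over outcomes with Y = 2 gives 5/4.
E[X·Y | Y = 2] = (5/4) / (1/4) = 5.

5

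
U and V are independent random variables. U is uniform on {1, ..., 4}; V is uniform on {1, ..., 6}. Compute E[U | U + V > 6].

3

Outcomes with U + V > 6: (1,6), (2,5), (2,6), (3,4), (3,5), (3,6), (4,3), (4,4), (4,5), (4,6), each with probability 1/24.
E[U | U + V > 6] = (1 + 2 + 2 + 3 + 3 + 3 + 4 + 4 + 4 + 4) / 10 = 3.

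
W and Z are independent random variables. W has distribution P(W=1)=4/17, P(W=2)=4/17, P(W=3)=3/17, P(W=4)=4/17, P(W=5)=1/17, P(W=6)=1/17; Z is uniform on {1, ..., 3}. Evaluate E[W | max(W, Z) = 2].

P(max(W, Z) = 2) = 4/17.
Summing W·P(x,y) over outcomes with max(W, Z) = 2 gives 20/51.
E[W | max(W, Z) = 2] = (20/51) / (4/17) = 5/3.

5/3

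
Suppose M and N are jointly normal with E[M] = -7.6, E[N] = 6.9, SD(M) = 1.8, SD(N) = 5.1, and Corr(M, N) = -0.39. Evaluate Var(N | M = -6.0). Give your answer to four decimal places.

22.0539

The conditional variance in a bivariate normal is σ_N²(1 − ρ²), independent of x.
Var(N | M=-6.0) = (5.1)²·(1 − (-0.39)²) = 26.01·0.8479 = 22.0539.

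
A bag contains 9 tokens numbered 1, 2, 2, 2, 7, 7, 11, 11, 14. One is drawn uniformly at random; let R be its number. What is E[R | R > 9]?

12

P(R > 9) = 1/3.
Σ over the event: 11·2/9 + 14·1/9 = 4.
E[R | R > 9] = (4) / (1/3) = 12.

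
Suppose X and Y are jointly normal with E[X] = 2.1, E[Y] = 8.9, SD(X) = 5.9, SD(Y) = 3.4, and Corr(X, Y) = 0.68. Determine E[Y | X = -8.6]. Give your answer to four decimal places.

For a bivariate normal, E[Y | X=x] = μ_Y + ρ·(σ_Y/σ_X)·(x − μ_X).
E[Y | X=-8.6] = 8.9 + (0.68)·(3.4/5.9)·(-8.6 − (2.1)) = 8.9 + (0.39186)·(-10.7) = 4.7071.

4.7071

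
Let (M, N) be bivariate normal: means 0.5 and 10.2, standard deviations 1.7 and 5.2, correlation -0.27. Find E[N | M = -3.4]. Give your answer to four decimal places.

E[N | M=x] = μ_N + ρ(σ_N/σ_M)(x − μ_M) for jointly normal variables.
E[N | M=-3.4] = 10.2 + (-0.27)·(5.2/1.7)·(-3.4 − (0.5)) = 10.2 + (-0.82588)·(-3.9) = 13.4209.

13.4209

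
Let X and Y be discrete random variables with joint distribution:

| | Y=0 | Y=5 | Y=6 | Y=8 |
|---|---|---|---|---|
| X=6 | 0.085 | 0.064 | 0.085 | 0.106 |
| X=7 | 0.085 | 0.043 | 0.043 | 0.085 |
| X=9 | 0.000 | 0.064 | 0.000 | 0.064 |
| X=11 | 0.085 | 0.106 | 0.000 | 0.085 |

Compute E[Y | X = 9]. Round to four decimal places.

P(X = 9) = 0.128.
Σ Y·P over the event = 5·(0.064) + 8·(0.064) = 0.832.
E[Y | X = 9] = (0.832) / (0.128) = 6.5000.

6.5000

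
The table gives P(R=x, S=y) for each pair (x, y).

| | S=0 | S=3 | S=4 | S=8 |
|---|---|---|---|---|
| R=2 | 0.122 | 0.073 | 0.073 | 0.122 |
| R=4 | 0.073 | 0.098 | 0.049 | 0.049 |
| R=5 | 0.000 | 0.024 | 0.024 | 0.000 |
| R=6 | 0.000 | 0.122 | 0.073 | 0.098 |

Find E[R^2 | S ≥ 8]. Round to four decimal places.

17.8439

P(S ≥ 8) = 0.269.
Σ R^2·P over the event = 4·(0.122) + 16·(0.049) + 36·(0.098) = 4.800.
E[R^2 | S ≥ 8] = (4.800) / (0.269) = 17.8439.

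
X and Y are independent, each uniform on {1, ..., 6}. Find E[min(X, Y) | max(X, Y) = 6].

P(max(X, Y) = 6) = 11/36.
Summing min(X,Y)·P(x,y) over outcomes with max(X, Y) = 6 gives 1.
E[min(X, Y) | max(X, Y) = 6] = (1) / (11/36) = 36/11.

36/11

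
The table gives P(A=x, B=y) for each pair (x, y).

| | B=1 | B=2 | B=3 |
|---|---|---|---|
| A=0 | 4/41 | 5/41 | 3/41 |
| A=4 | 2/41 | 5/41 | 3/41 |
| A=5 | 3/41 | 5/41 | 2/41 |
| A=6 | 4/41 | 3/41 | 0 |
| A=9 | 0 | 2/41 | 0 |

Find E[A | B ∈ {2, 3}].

P(B ∈ {2, 3}) = 28/41.
Σ A·P over the event = 0·(5/41) + 0·(3/41) + 4·(5/41) + 4·(3/41) + 5·(5/41) + 5·(2/41) + 6·(3/41) + 9·(2/41) = 103/41.
E[A | B ∈ {2, 3}] = (103/41) / (28/41) = 103/28.

103/28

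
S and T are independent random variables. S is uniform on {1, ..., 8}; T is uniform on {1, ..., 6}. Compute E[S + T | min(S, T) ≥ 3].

P(min(S, T) ≥ 3) = 1/2.
Summing (S+T)·P(x,y) over outcomes with min(S, T) ≥ 3 gives 5.
E[S + T | min(S, T) ≥ 3] = (5) / (1/2) = 10.

10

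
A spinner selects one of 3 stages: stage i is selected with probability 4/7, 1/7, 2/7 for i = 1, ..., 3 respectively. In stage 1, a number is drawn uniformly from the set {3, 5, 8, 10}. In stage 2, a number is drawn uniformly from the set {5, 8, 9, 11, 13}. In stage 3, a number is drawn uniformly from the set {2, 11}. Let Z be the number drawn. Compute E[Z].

241/35

E[Z | stage 1] = (3+5+8+10)/4 = 13/2.
E[Z | stage 2] = (5+8+9+11+13)/5 = 46/5.
E[Z | stage 3] = (2+11)/2 = 13/2.
By the law of total expectation,
E[Z] = (4/7)·(13/2) + (1/7)·(46/5) + (2/7)·(13/2) = 241/35.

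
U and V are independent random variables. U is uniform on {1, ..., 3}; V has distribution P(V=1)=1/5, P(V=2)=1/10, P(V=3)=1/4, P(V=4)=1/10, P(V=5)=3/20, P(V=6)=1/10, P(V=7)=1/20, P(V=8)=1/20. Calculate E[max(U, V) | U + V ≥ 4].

P(U + V ≥ 4) = 5/6.
Summing max(U,V)·P(x,y) over outcomes with U + V ≥ 4 gives 217/60.
E[max(U, V) | U + V ≥ 4] = (217/60) / (5/6) = 217/50.

217/50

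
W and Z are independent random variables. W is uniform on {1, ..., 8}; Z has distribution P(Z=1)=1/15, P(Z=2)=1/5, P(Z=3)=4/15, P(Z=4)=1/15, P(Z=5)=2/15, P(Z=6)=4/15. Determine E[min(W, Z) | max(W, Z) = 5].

P(max(W, Z) = 5) = 19/120.
Summing min(W,Z)·P(x,y) over outcomes with max(W, Z) = 5 gives 53/120.
E[min(W, Z) | max(W, Z) = 5] = (53/120) / (19/120) = 53/19.

53/19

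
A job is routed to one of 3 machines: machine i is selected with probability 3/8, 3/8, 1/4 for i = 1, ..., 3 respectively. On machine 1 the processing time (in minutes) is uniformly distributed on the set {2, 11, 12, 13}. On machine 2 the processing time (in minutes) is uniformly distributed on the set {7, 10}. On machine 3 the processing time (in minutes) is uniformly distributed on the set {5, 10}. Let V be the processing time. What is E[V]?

69/8

E[V | machine 1] = (2+11+12+13)/4 = 19/2.
E[V | machine 2] = (7+10)/2 = 17/2.
E[V | machine 3] = (5+10)/2 = 15/2.
By the law of total expectation,
E[V] = (3/8)·(19/2) + (3/8)·(17/2) + (1/4)·(15/2) = 69/8.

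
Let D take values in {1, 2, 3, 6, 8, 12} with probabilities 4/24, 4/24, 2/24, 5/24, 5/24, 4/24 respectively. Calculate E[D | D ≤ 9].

22/5

P(D ≤ 9) = 5/6.
Σ over the event: 1·1/6 + 2·1/6 + 3·1/12 + 6·5/24 + 8·5/24 = 11/3.
E[D | D ≤ 9] = (11/3) / (5/6) = 22/5.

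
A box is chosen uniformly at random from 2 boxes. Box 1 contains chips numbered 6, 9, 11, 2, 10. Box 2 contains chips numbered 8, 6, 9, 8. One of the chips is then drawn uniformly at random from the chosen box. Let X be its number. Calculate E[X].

E[X | box 1] = (6+9+11+2+10)/5 = 38/5.
E[X | box 2] = (8+6+9+8)/4 = 31/4.
By the law of total expectation,
E[X] = (1/2)·(38/5) + (1/2)·(31/4) = 307/40.

307/40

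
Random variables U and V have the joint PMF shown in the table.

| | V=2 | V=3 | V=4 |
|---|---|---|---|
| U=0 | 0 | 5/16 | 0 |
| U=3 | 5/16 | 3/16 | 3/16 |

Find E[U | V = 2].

3

P(V = 2) = 5/16.
Summing U·P(U=x,V=y) over the conditioning event gives 15/16.
E[U | V = 2] = (15/16) / (5/16) = 3.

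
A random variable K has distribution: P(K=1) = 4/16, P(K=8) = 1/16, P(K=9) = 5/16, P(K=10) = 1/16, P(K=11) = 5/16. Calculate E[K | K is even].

9

P(K is even) = 1/8.
Σ over the event: 8·1/16 + 10·1/16 = 9/8.
E[K | K is even] = (9/8) / (1/8) = 9.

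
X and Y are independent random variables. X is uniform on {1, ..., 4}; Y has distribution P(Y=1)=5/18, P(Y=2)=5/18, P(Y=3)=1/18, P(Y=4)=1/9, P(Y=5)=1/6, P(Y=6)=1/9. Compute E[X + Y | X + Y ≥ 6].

81/11

P(X + Y ≥ 6) = 11/24.
Summing (X+Y)·P(x,y) over outcomes with X + Y ≥ 6 gives 27/8.
E[X + Y | X + Y ≥ 6] = (27/8) / (11/24) = 81/11.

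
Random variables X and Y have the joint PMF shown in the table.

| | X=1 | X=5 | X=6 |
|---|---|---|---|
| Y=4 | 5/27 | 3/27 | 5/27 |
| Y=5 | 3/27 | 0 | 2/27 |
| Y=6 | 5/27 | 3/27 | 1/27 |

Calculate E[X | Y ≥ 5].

41/14

P(Y ≥ 5) = 14/27.
Σ X·P over the event = 1·(3/27) + 1·(5/27) + 5·(3/27) + 6·(2/27) + 6·(1/27) = 41/27.
E[X | Y ≥ 5] = (41/27) / (14/27) = 41/14.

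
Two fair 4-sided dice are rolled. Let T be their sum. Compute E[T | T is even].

5

P(T is even) = 1/2.
Σ over the event: 2·1/16 + 4·3/16 + 6·3/16 + 8·1/16 = 5/2.
E[T | T is even] = (5/2) / (1/2) = 5.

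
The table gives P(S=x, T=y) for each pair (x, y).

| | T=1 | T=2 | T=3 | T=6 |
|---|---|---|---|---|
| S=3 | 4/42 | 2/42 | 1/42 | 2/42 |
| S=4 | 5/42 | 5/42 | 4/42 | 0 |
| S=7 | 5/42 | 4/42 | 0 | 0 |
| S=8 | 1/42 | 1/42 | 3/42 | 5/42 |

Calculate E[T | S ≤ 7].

P(S ≤ 7) = 16/21.
Summing T·P(S=x,T=y) over the conditioning event gives 3/2.
E[T | S ≤ 7] = (3/2) / (16/21) = 63/32.

63/32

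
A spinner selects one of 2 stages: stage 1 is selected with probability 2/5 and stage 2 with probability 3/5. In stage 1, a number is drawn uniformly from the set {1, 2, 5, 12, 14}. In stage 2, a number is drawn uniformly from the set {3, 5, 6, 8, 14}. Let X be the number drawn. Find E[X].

E[X | stage 1] = (1+2+5+12+14)/5 = 34/5.
E[X | stage 2] = (3+5+6+8+14)/5 = 36/5.
By the law of total expectation,
E[X] = (2/5)·(34/5) + (3/5)·(36/5) = 176/25.

176/25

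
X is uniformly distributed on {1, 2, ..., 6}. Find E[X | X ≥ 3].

Given X ≥ 3, X is equally likely to be any of {3, 4, 5, 6}.
E[X | X ≥ 3] = (3 + 4 + 5 + 6) / 4 = 9/2.

9/2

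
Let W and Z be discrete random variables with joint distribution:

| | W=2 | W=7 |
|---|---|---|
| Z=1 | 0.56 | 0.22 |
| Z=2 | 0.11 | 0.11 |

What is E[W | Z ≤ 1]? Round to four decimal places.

P(Z ≤ 1) = 0.78.
Σ W·P over the event = 2·(0.56) + 7·(0.22) = 2.66.
E[W | Z ≤ 1] = (2.66) / (0.78) = 3.4103.

3.4103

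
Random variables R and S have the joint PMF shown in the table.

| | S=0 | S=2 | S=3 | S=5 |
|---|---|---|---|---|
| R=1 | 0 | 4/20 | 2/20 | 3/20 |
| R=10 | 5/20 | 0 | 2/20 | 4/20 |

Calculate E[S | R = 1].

29/9

P(R = 1) = 9/20.
Σ S·P over the event = 2·(4/20) + 3·(2/20) + 5·(3/20) = 29/20.
E[S | R = 1] = (29/20) / (9/20) = 29/9.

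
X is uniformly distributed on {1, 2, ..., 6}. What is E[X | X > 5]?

6

Given X > 5, X is equally likely to be any of {6}.
E[X | X > 5] = (6) / 1 = 6.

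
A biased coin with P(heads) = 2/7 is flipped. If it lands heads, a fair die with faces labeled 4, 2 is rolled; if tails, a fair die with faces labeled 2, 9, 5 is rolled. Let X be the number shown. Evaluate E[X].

14/3

E[X | heads] = (4+2)/2 = 3.
E[X | tails] = (2+9+5)/3 = 16/3.
By the law of total expectation,
E[X] = (2/7)·(3) + (5/7)·(16/3) = 14/3.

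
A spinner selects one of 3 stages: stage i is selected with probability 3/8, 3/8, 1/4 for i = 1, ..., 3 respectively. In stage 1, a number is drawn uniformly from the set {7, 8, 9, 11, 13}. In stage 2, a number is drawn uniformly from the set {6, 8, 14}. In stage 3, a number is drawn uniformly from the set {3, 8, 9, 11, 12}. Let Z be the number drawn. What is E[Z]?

E[Z | stage 1] = (7+8+9+11+13)/5 = 48/5.
E[Z | stage 2] = (6+8+14)/3 = 28/3.
E[Z | stage 3] = (3+8+9+11+12)/5 = 43/5.
By the law of total expectation,
E[Z] = (3/8)·(48/5) + (3/8)·(28/3) + (1/4)·(43/5) = 37/4.

37/4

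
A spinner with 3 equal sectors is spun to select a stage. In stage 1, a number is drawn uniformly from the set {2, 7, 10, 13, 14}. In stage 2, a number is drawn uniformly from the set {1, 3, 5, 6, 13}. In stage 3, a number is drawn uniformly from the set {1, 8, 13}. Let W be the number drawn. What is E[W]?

332/45

E[W | stage 1] = (2+7+10+13+14)/5 = 46/5.
E[W | stage 2] = (1+3+5+6+13)/5 = 28/5.
E[W | stage 3] = (1+8+13)/3 = 22/3.
By the law of total expectation,
E[W] = (1/3)·(46/5) + (1/3)·(28/5) + (1/3)·(22/3) = 332/45.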